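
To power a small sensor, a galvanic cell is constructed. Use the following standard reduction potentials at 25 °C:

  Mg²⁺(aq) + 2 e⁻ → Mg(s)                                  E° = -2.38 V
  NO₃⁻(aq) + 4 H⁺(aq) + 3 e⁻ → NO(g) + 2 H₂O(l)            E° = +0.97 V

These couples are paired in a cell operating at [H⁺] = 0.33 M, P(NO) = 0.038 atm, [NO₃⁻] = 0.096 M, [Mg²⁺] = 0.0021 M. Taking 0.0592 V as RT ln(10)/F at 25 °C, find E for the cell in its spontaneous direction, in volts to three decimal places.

NO₃⁻/NO is the cathode (higher E°), Mg²⁺/Mg the anode: E°cell = +0.97 − (-2.38) = +3.35 V, n = 6.
Overall: 2 NO₃⁻(aq) + 8 H⁺(aq) + 3 Mg(s) → 2 NO(g) + 4 H₂O(l) + 3 Mg²⁺(aq)
Q = P(NO)^2·[Mg²⁺]^3 / ([NO₃⁻]^2·[H⁺]^8); log Q = -4.986.
E = E° − (0.0592/n) log Q = +3.35 − (0.0592/6)(-4.986) = +3.399 V.

+3.399 V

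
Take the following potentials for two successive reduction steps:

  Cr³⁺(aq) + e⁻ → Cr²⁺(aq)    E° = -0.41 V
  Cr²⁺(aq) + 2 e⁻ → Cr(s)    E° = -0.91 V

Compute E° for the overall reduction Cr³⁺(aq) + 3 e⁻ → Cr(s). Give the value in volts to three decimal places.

Since ΔG° = −nFE° is additive over sequential reductions, n₃E°₃ = n₁E°₁ + n₂E°₂.
E°₃ = (1×-0.41 + 2×-0.91) / 3 = (-2.230) / 3 = -0.743 V.

-0.743 V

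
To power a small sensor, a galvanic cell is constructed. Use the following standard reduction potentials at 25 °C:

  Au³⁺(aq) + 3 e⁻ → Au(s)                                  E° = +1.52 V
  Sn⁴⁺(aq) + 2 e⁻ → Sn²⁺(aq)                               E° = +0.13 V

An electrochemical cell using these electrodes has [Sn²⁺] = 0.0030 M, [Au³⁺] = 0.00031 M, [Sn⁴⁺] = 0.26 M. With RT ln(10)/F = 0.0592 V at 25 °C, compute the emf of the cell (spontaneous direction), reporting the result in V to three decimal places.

+1.263 V

Au³⁺/Au is the cathode (higher E°), Sn⁴⁺/Sn²⁺ the anode: E°cell = +1.52 − (+0.13) = +1.39 V, n = 6.
Overall: 2 Au³⁺(aq) + 3 Sn²⁺(aq) → 2 Au(s) + 3 Sn⁴⁺(aq)
Q = [Sn⁴⁺]^3 / ([Au³⁺]^2·[Sn²⁺]^3); log Q = 12.831.
E = E° − (0.0592/n) log Q = +1.39 − (0.0592/6)(12.831) = +1.263 V.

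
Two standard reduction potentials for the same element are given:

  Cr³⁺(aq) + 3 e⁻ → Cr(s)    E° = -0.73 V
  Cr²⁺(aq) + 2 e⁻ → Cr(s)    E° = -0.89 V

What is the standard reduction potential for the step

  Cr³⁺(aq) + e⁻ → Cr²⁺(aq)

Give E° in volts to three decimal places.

Sequential free energies add, so n₃E°₃ = n₁E°₁ + n₂E°₂.
With n₃ = 3, and the known step contributing 2×(-0.89) V, the unknown satisfies 1·E° = 3×(-0.73) − 2×(-0.89) = -0.410.
E° = -0.410 / 1 = -0.410 V.

-0.410 V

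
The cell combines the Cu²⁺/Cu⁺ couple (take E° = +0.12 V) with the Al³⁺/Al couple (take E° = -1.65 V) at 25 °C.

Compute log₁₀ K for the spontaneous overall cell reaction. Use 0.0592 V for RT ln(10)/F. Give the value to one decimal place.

89.7

Cathode: Cu²⁺/Cu⁺; anode: Al³⁺/Al. E°cell = +1.77 V, n = 3.
log K = nE°cell / 0.0592 = (3)(+1.77) / 0.0592 = 89.7.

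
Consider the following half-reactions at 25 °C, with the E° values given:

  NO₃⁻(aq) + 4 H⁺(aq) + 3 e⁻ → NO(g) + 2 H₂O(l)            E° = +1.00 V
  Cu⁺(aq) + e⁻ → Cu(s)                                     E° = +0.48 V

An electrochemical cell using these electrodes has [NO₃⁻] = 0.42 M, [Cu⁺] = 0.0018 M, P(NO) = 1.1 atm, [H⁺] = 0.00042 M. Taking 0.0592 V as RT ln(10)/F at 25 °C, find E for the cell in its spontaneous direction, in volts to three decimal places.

NO₃⁻/NO is the cathode (higher E°), Cu⁺/Cu the anode: E°cell = +1.00 − (+0.48) = +0.52 V, n = 3.
Overall: NO₃⁻(aq) + 4 H⁺(aq) + 3 Cu(s) → NO(g) + 2 H₂O(l) + 3 Cu⁺(aq)
Q = P(NO)·[Cu⁺]^3 / ([NO₃⁻]·[H⁺]^4); log Q = 5.691.
E = E° − (0.0592/n) log Q = +0.52 − (0.0592/3)(5.691) = +0.408 V.

+0.408 V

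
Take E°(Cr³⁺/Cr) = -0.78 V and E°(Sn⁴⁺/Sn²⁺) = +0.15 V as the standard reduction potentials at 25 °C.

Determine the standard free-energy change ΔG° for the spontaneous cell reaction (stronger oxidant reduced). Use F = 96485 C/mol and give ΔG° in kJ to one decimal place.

Sn⁴⁺/Sn²⁺ (E° = +0.15 V) is the cathode; Cr³⁺/Cr (E° = -0.78 V) is the anode, so E°cell = +0.93 V.
Balancing electrons gives n = 6 (lcm of 2 and 3).
ΔG° = −nFE° = −(6)(96485)(+0.93) = -538,386 J = -538.4 kJ.

-538.4 kJ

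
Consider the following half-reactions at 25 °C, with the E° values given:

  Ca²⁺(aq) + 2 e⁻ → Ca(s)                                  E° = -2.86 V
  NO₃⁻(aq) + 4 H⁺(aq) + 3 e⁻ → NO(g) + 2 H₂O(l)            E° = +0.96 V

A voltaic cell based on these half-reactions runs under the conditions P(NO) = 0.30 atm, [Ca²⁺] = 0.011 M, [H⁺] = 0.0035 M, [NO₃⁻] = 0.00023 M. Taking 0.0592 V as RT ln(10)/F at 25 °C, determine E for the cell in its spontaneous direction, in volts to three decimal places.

NO₃⁻/NO is the cathode (higher E°), Ca²⁺/Ca the anode: E°cell = +0.96 − (-2.86) = +3.82 V, n = 6.
Overall: 2 NO₃⁻(aq) + 8 H⁺(aq) + 3 Ca(s) → 2 NO(g) + 4 H₂O(l) + 3 Ca²⁺(aq)
Q = P(NO)^2·[Ca²⁺]^3 / ([NO₃⁻]^2·[H⁺]^8); log Q = 20.002.
E = E° − (0.0592/n) log Q = +3.82 − (0.0592/6)(20.002) = +3.623 V.

+3.623 V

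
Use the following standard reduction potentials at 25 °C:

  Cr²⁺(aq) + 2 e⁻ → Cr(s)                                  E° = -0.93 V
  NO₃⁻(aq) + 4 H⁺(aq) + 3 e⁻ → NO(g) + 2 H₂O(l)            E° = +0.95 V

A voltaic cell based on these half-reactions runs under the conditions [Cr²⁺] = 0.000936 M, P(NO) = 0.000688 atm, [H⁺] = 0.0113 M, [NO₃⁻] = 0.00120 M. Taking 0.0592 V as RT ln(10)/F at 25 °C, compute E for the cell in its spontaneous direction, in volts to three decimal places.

+1.821 V

NO₃⁻/NO is the cathode (higher E°), Cr²⁺/Cr the anode: E°cell = +0.95 − (-0.93) = +1.88 V, n = 6.
Overall: 2 NO₃⁻(aq) + 8 H⁺(aq) + 3 Cr(s) → 2 NO(g) + 4 H₂O(l) + 3 Cr²⁺(aq)
Q = P(NO)^2·[Cr²⁺]^3 / ([NO₃⁻]^2·[H⁺]^8); log Q = 6.006.
E = E° − (0.0592/n) log Q = +1.88 − (0.0592/6)(6.006) = +1.821 V.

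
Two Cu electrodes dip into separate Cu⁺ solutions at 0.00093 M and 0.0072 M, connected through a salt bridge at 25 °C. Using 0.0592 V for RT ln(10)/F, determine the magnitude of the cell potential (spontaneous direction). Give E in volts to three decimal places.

+0.053 V

For a concentration cell E°cell = 0. The 0.0072 M side is the cathode (reduction is favoured where [Cu⁺] is higher).
With n = 1, E = −(0.0592/1) log([Cu⁺]ₐₙ/[Cu⁺]꜀ₐₜ) = −(0.0592/1) log(0.00093/0.0072) = −(0.0592/1)(-0.889) = +0.053 V.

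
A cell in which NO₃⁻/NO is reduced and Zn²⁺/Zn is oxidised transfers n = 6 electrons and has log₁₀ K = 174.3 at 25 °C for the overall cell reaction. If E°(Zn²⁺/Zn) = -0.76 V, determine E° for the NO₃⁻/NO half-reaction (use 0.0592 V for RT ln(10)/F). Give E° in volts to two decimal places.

E°cell = (0.0592/n)·log K = (0.0592/6)(174.3) = +1.720 V.
Since NO₃⁻/NO is the cathode and Zn²⁺/Zn the anode, E°cell = E°(NO₃⁻/NO) − E°(Zn²⁺/Zn).
So E°(NO₃⁻/NO) = E°cell + E°(Zn²⁺/Zn) = +1.720 + (-0.76) = +0.96 V.

+0.96 V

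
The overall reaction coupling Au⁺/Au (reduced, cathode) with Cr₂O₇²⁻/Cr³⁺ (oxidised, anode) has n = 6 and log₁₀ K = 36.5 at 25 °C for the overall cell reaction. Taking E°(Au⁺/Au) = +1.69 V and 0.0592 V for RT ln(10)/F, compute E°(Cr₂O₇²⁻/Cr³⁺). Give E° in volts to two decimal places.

+1.33 V

E°cell = (0.0592/n)·log K = (0.0592/6)(36.5) = +0.360 V.
Since Au⁺/Au is the cathode and Cr₂O₇²⁻/Cr³⁺ the anode, E°cell = E°(Au⁺/Au) − E°(Cr₂O₇²⁻/Cr³⁺).
So E°(Cr₂O₇²⁻/Cr³⁺) = E°(Au⁺/Au) − E°cell = (+1.69) − (+0.360) = +1.33 V.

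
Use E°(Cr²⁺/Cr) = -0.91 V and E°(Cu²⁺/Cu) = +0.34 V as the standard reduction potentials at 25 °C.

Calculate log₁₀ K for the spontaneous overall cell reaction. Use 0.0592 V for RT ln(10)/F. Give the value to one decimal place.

42.2

Cathode: Cu²⁺/Cu; anode: Cr²⁺/Cr. E°cell = +1.25 V, n = 2.
log K = nE°cell / 0.0592 = (2)(+1.25) / 0.0592 = 42.2.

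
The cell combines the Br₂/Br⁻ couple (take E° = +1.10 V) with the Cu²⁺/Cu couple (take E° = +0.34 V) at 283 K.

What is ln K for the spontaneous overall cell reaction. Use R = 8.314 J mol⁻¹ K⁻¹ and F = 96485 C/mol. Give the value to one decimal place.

62.3

Cathode: Br₂/Br⁻; anode: Cu²⁺/Cu. E°cell = (+1.10) − (+0.34) = +0.76 V, with n = 2.
ΔG° = −nFE° = −RT ln K, so ln K = nFE°/(RT) = (2)(96485)(+0.76) / ((8.314)(283)) = 62.331.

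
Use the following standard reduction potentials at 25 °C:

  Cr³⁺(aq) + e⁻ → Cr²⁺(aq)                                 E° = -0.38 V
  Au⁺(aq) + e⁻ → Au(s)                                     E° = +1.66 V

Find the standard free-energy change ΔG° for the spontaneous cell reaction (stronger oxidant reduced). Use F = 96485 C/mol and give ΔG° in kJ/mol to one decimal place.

-196.8 kJ/mol

Au⁺/Au (E° = +1.66 V) is the cathode; Cr³⁺/Cr²⁺ (E° = -0.38 V) is the anode, so E°cell = +2.04 V.
Balancing electrons gives n = 1 (lcm of 1 and 1).
ΔG° = −nFE° = −(1)(96485)(+2.04) = -196,829 J = -196.8 kJ/mol.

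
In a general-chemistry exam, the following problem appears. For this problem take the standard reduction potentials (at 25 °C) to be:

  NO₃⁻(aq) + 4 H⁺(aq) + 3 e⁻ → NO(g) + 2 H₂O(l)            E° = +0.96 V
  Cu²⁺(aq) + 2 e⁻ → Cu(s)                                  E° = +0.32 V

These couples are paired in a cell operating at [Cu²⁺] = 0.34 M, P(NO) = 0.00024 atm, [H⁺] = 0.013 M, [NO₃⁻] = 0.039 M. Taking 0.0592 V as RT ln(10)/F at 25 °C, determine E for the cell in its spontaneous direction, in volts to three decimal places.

+0.549 V

NO₃⁻/NO is the cathode (higher E°), Cu²⁺/Cu the anode: E°cell = +0.96 − (+0.32) = +0.64 V, n = 6.
Overall: 2 NO₃⁻(aq) + 8 H⁺(aq) + 3 Cu(s) → 2 NO(g) + 4 H₂O(l) + 3 Cu²⁺(aq)
Q = P(NO)^2·[Cu²⁺]^3 / ([NO₃⁻]^2·[H⁺]^8); log Q = 9.261.
E = E° − (0.0592/n) log Q = +0.64 − (0.0592/6)(9.261) = +0.549 V.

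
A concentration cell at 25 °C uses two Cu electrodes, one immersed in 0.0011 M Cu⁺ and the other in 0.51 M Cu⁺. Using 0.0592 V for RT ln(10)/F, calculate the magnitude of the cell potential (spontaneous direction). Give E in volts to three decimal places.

For a concentration cell E°cell = 0. The 0.51 M side is the cathode (reduction is favoured where [Cu⁺] is higher).
With n = 1, E = −(0.0592/1) log([Cu⁺]ₐₙ/[Cu⁺]꜀ₐₜ) = −(0.0592/1) log(0.0011/0.51) = −(0.0592/1)(-2.666) = +0.158 V.

+0.158 V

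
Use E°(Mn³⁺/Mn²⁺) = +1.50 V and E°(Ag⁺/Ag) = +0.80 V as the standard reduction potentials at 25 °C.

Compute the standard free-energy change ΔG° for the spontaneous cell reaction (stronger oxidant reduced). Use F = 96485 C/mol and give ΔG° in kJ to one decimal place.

-67.5 kJ

Mn³⁺/Mn²⁺ (E° = +1.50 V) is the cathode; Ag⁺/Ag (E° = +0.80 V) is the anode, so E°cell = +0.70 V.
Balancing electrons gives n = 1 (lcm of 1 and 1).
ΔG° = −nFE° = −(1)(96485)(+0.70) = -67,540 J = -67.5 kJ.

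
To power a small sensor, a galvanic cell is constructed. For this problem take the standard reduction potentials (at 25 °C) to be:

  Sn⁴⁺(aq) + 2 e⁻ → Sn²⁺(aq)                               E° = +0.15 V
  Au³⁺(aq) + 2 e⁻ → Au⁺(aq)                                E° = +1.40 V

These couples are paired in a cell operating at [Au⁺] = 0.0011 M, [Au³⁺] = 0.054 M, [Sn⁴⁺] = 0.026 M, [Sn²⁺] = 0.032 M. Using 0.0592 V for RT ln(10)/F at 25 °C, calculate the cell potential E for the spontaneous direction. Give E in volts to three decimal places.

Au³⁺/Au⁺ is the cathode (higher E°), Sn⁴⁺/Sn²⁺ the anode: E°cell = +1.40 − (+0.15) = +1.25 V, n = 2.
Overall: Au³⁺(aq) + Sn²⁺(aq) → Au⁺(aq) + Sn⁴⁺(aq)
Q = [Au⁺]·[Sn⁴⁺] / ([Au³⁺]·[Sn²⁺]); log Q = -1.781.
E = E° − (0.0592/n) log Q = +1.25 − (0.0592/2)(-1.781) = +1.303 V.

+1.303 V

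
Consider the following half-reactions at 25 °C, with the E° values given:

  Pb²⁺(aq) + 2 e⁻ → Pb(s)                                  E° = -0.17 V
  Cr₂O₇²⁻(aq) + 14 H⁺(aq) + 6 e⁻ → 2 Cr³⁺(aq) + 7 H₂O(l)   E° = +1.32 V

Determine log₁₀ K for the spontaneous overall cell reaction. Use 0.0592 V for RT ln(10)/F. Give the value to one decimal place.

Cathode: Cr₂O₇²⁻/Cr³⁺; anode: Pb²⁺/Pb. E°cell = +1.49 V, n = 6.
log K = nE°cell / 0.0592 = (6)(+1.49) / 0.0592 = 151.0.

151.0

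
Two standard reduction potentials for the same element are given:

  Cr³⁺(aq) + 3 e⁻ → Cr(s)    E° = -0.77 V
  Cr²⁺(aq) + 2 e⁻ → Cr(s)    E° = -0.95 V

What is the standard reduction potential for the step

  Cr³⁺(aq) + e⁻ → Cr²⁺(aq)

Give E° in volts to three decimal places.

-0.410 V

Sequential free energies add, so n₃E°₃ = n₁E°₁ + n₂E°₂.
With n₃ = 3, and the known step contributing 2×(-0.95) V, the unknown satisfies 1·E° = 3×(-0.77) − 2×(-0.95) = -0.410.
E° = -0.410 / 1 = -0.410 V.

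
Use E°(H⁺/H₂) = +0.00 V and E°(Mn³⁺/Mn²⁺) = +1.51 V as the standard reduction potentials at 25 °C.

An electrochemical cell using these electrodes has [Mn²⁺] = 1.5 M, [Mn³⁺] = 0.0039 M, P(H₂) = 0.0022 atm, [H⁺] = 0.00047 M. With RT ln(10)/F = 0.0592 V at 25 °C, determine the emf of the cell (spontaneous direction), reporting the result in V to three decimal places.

+1.475 V

Mn³⁺/Mn²⁺ is the cathode (higher E°), H⁺/H₂ the anode: E°cell = +1.51 − (+0.00) = +1.51 V, n = 2.
Overall: 2 Mn³⁺(aq) + H₂(g) → 2 Mn²⁺(aq) + 2 H⁺(aq)
Q = [Mn²⁺]^2·[H⁺]^2 / ([Mn³⁺]^2·P(H₂)); log Q = 1.172.
E = E° − (0.0592/n) log Q = +1.51 − (0.0592/2)(1.172) = +1.475 V.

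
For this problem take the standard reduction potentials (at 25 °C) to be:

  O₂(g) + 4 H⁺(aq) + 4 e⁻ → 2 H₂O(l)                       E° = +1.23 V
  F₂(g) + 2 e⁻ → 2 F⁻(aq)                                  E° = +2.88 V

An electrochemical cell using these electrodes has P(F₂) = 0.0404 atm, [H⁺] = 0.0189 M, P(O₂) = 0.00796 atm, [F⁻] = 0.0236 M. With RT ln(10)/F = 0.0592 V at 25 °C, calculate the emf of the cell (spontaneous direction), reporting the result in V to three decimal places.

+1.838 V

F₂/F⁻ is the cathode (higher E°), O₂/H₂O the anode: E°cell = +2.88 − (+1.23) = +1.65 V, n = 4.
Overall: 2 F₂(g) + 2 H₂O(l) → 4 F⁻(aq) + O₂(g) + 4 H⁺(aq)
Q = [F⁻]^4·P(O₂)·[H⁺]^4 / (P(F₂)^2); log Q = -12.714.
E = E° − (0.0592/n) log Q = +1.65 − (0.0592/4)(-12.714) = +1.838 V.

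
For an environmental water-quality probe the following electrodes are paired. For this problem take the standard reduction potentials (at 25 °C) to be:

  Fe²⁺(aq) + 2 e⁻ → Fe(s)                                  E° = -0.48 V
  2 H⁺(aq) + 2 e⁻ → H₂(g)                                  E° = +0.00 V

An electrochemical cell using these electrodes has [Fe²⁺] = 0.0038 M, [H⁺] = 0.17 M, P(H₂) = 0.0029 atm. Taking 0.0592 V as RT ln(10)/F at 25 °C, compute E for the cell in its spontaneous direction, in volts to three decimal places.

+0.581 V

H⁺/H₂ is the cathode (higher E°), Fe²⁺/Fe the anode: E°cell = +0.00 − (-0.48) = +0.48 V, n = 2.
Overall: 2 H⁺(aq) + Fe(s) → H₂(g) + Fe²⁺(aq)
Q = P(H₂)·[Fe²⁺] / ([H⁺]^2); log Q = -3.419.
E = E° − (0.0592/n) log Q = +0.48 − (0.0592/2)(-3.419) = +0.581 V.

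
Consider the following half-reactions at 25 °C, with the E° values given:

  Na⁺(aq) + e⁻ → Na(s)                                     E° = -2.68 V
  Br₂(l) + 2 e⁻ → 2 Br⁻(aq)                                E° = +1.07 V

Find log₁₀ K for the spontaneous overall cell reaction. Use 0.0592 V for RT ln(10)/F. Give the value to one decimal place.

Cathode: Br₂/Br⁻; anode: Na⁺/Na. E°cell = +3.75 V, n = 2.
log K = nE°cell / 0.0592 = (2)(+3.75) / 0.0592 = 126.7.

126.7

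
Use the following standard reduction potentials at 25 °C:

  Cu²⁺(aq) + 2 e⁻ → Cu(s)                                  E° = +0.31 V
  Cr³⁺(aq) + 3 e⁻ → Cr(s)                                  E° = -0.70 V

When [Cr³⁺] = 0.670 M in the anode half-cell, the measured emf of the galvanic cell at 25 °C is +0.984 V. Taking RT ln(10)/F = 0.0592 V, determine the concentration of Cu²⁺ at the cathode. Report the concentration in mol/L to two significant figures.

Cu²⁺/Cu is the cathode, Cr³⁺/Cr the anode: E°cell = +1.01 V, n = 6.
Overall reaction: 3 Cu²⁺(aq) + 2 Cr(s) → 3 Cu(s) + 2 Cr³⁺(aq); Q = [Cr³⁺]^2/[Cu²⁺]^3.
From E = E° − (0.0592/n) log Q: log Q = (E° − E)·n/0.0592 = (+1.01 − (+0.984))·6/0.0592 = 2.6351.
So 3·log[Cu²⁺] = 2·log(0.67) − log Q = -0.3479 − (2.6351) = -2.9830; log[Cu²⁺] = -2.9830 / 3 = -0.9943; [Cu²⁺] = 10^(-0.9943) ≈ 0.10 M.

0.10 M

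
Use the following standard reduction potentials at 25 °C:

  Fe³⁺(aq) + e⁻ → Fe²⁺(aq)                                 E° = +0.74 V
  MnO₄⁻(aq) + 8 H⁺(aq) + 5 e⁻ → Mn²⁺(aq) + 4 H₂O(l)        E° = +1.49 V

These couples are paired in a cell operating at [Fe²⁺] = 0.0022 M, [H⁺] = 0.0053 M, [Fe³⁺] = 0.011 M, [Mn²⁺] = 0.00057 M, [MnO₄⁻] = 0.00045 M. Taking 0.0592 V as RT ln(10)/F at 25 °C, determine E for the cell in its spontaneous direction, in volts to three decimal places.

+0.492 V

MnO₄⁻/Mn²⁺ is the cathode (higher E°), Fe³⁺/Fe²⁺ the anode: E°cell = +1.49 − (+0.74) = +0.75 V, n = 5.
Overall: MnO₄⁻(aq) + 8 H⁺(aq) + 5 Fe²⁺(aq) → Mn²⁺(aq) + 4 H₂O(l) + 5 Fe³⁺(aq)
Q = [Mn²⁺]·[Fe³⁺]^5 / ([MnO₄⁻]·[H⁺]^8·[Fe²⁺]^5); log Q = 21.803.
E = E° − (0.0592/n) log Q = +0.75 − (0.0592/5)(21.803) = +0.492 V.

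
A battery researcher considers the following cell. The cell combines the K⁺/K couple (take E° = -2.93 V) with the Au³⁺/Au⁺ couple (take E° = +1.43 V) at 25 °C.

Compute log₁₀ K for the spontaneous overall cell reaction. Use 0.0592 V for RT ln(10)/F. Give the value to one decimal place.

147.3

Cathode: Au³⁺/Au⁺; anode: K⁺/K. E°cell = +4.36 V, n = 2.
log K = nE°cell / 0.0592 = (2)(+4.36) / 0.0592 = 147.3.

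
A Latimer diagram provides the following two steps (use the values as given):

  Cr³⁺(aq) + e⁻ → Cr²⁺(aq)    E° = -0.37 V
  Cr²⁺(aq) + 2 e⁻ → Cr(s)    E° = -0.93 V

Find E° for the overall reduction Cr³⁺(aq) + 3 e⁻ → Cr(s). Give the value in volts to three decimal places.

-0.743 V

Since ΔG° = −nFE° is additive over sequential reductions, n₃E°₃ = n₁E°₁ + n₂E°₂.
E°₃ = (1×-0.37 + 2×-0.93) / 3 = (-2.230) / 3 = -0.743 V.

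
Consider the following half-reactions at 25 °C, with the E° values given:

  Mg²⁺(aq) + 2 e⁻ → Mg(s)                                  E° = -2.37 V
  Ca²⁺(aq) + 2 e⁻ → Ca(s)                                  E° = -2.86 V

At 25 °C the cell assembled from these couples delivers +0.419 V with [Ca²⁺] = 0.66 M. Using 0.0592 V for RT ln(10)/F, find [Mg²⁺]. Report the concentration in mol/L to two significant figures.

Mg²⁺/Mg is the cathode, Ca²⁺/Ca the anode: E°cell = +0.49 V, n = 2.
Overall reaction: Mg²⁺(aq) + Ca(s) → Mg(s) + Ca²⁺(aq); Q = [Ca²⁺]^1/[Mg²⁺]^1.
From E = E° − (0.0592/n) log Q: log Q = (E° − E)·n/0.0592 = (+0.49 − (+0.419))·2/0.0592 = 2.3986.
So 1·log[Mg²⁺] = 1·log(0.66) − log Q = -0.1805 − (2.3986) = -2.5791; [Mg²⁺] = 10^(-2.5791) ≈ 0.0026 M.

0.0026 M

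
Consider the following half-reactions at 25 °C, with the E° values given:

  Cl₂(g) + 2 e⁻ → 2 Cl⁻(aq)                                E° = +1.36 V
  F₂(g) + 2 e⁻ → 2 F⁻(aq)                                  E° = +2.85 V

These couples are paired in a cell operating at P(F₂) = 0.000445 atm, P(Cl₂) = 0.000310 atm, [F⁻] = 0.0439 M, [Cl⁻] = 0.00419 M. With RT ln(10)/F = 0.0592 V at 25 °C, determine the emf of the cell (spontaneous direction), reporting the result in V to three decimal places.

F₂/F⁻ is the cathode (higher E°), Cl₂/Cl⁻ the anode: E°cell = +2.85 − (+1.36) = +1.49 V, n = 2.
Overall: F₂(g) + 2 Cl⁻(aq) → 2 F⁻(aq) + Cl₂(g)
Q = [F⁻]^2·P(Cl₂) / (P(F₂)·[Cl⁻]^2); log Q = 1.884.
E = E° − (0.0592/n) log Q = +1.49 − (0.0592/2)(1.884) = +1.434 V.

+1.434 V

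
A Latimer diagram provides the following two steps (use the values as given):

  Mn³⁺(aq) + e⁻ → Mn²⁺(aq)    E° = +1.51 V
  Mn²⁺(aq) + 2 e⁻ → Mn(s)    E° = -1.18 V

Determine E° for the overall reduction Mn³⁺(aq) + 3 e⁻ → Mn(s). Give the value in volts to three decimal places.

-0.283 V

Adding the free-energy changes (−nFE°) of the two steps gives −n₃FE°₃ = −n₁FE°₁ − n₂FE°₂.
E°₃ = (1×+1.51 + 2×-1.18) / 3 = (-0.850) / 3 = -0.283 V.
Simply averaging or adding the two E° values would be wrong; the electron-weighted sum is required.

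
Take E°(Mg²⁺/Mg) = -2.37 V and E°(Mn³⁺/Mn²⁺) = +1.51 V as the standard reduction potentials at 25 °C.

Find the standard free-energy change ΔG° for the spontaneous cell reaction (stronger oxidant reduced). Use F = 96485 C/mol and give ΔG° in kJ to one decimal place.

Mn³⁺/Mn²⁺ (E° = +1.51 V) is the cathode; Mg²⁺/Mg (E° = -2.37 V) is the anode, so E°cell = +3.88 V.
Balancing electrons gives n = 2 (lcm of 1 and 2).
ΔG° = −nFE° = −(2)(96485)(+3.88) = -748,724 J = -748.7 kJ.

-748.7 kJ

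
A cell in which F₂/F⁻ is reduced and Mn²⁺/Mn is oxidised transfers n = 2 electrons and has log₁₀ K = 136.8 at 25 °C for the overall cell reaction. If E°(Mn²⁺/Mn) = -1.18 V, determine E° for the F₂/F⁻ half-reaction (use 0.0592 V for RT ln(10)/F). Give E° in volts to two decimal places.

E°cell = (0.0592/n)·log K = (0.0592/2)(136.8) = +4.049 V.
Since F₂/F⁻ is the cathode and Mn²⁺/Mn the anode, E°cell = E°(F₂/F⁻) − E°(Mn²⁺/Mn).
So E°(F₂/F⁻) = E°cell + E°(Mn²⁺/Mn) = +4.049 + (-1.18) = +2.87 V.

+2.87 V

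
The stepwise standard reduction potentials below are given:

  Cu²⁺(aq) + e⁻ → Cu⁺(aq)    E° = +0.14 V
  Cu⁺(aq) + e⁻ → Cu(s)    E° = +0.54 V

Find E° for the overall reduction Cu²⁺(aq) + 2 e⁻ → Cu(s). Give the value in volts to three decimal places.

Adding the free-energy changes (−nFE°) of the two steps gives −n₃FE°₃ = −n₁FE°₁ − n₂FE°₂.
E°₃ = (1×+0.14 + 1×+0.54) / 2 = (+0.680) / 2 = +0.340 V.

+0.340 V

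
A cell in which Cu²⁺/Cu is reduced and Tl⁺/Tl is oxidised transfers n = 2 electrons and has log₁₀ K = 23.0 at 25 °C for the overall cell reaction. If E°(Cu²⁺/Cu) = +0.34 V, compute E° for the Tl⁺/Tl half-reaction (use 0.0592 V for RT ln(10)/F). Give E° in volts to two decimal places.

E°cell = (0.0592/n)·log K = (0.0592/2)(23.0) = +0.681 V.
Since Cu²⁺/Cu is the cathode and Tl⁺/Tl the anode, E°cell = E°(Cu²⁺/Cu) − E°(Tl⁺/Tl).
So E°(Tl⁺/Tl) = E°(Cu²⁺/Cu) − E°cell = (+0.34) − (+0.681) = -0.34 V.

-0.34 V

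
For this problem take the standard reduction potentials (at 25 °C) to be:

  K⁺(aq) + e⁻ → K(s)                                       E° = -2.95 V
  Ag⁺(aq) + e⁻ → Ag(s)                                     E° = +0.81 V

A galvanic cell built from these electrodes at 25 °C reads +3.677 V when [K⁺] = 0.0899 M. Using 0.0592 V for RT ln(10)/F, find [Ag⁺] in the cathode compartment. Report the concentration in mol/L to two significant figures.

Ag⁺/Ag is the cathode, K⁺/K the anode: E°cell = +3.76 V, n = 1.
Overall reaction: Ag⁺(aq) + K(s) → Ag(s) + K⁺(aq); Q = [K⁺]^1/[Ag⁺]^1.
From E = E° − (0.0592/n) log Q: log Q = (E° − E)·n/0.0592 = (+3.76 − (+3.677))·1/0.0592 = 1.4020.
So 1·log[Ag⁺] = 1·log(0.0899) − log Q = -1.0462 − (1.4020) = -2.4482; [Ag⁺] = 10^(-2.4482) ≈ 0.0036 M.

0.0036 M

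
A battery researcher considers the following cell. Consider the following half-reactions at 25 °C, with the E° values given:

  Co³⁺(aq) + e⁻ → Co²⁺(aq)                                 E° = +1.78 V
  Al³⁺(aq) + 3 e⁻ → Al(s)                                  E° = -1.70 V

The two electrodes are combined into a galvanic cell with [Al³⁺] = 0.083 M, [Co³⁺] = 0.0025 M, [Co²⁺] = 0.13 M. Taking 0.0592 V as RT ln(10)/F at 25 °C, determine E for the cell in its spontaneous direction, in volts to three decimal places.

+3.400 V

Co³⁺/Co²⁺ is the cathode (higher E°), Al³⁺/Al the anode: E°cell = +1.78 − (-1.70) = +3.48 V, n = 3.
Overall: 3 Co³⁺(aq) + Al(s) → 3 Co²⁺(aq) + Al³⁺(aq)
Q = [Co²⁺]^3·[Al³⁺] / ([Co³⁺]^3); log Q = 4.067.
E = E° − (0.0592/n) log Q = +3.48 − (0.0592/3)(4.067) = +3.400 V.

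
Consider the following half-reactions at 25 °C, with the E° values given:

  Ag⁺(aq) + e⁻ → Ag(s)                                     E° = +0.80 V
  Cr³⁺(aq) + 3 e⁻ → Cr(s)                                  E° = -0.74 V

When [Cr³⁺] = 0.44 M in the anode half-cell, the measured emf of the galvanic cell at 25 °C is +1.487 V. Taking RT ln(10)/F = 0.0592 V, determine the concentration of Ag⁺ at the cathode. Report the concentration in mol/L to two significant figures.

Ag⁺/Ag is the cathode, Cr³⁺/Cr the anode: E°cell = +1.54 V, n = 3.
Overall reaction: 3 Ag⁺(aq) + Cr(s) → 3 Ag(s) + Cr³⁺(aq); Q = [Cr³⁺]^1/[Ag⁺]^3.
From E = E° − (0.0592/n) log Q: log Q = (E° − E)·n/0.0592 = (+1.54 − (+1.487))·3/0.0592 = 2.6858.
So 3·log[Ag⁺] = 1·log(0.44) − log Q = -0.3565 − (2.6858) = -3.0423; log[Ag⁺] = -3.0423 / 3 = -1.0141; [Ag⁺] = 10^(-1.0141) ≈ 0.097 M.

0.097 M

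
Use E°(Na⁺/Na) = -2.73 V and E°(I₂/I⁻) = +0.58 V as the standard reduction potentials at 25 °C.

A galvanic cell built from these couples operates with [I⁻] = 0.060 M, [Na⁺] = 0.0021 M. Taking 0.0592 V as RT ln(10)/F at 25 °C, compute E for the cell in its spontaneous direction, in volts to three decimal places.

+3.541 V

I₂/I⁻ is the cathode (higher E°), Na⁺/Na the anode: E°cell = +0.58 − (-2.73) = +3.31 V, n = 2.
Overall: I₂(s) + 2 Na(s) → 2 I⁻(aq) + 2 Na⁺(aq)
Q = [I⁻]^2·[Na⁺]^2; log Q = -7.799.
E = E° − (0.0592/n) log Q = +3.31 − (0.0592/2)(-7.799) = +3.541 V.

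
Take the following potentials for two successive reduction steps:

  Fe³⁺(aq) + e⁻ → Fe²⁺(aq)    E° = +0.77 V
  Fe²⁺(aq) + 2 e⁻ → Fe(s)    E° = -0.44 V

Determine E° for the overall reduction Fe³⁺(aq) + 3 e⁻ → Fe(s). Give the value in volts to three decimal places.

Adding the free-energy changes (−nFE°) of the two steps gives −n₃FE°₃ = −n₁FE°₁ − n₂FE°₂.
E°₃ = (1×+0.77 + 2×-0.44) / 3 = (-0.110) / 3 = -0.037 V.

-0.037 V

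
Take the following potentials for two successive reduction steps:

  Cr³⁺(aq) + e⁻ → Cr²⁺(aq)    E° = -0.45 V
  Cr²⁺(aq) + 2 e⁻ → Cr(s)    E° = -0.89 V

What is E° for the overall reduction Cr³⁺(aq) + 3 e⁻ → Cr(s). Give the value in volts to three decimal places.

-0.743 V

Adding the free-energy changes (−nFE°) of the two steps gives −n₃FE°₃ = −n₁FE°₁ − n₂FE°₂.
E°₃ = (1×-0.45 + 2×-0.89) / 3 = (-2.230) / 3 = -0.743 V.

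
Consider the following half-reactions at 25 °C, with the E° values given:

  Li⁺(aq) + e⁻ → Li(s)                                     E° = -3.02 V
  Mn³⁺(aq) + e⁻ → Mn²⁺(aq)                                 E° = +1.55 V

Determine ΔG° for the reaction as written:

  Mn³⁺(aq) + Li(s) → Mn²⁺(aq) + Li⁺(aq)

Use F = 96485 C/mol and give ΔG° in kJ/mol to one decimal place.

As written, Mn³⁺/Mn²⁺ is reduced (cathode) and Li⁺/Li is oxidised (anode), so E°cell = (+1.55) − (-3.02) = +4.57 V.
Balancing electrons gives n = 1.
ΔG° = −nFE° = −(1)(96485)(+4.57) = -440,936 J = -440.9 kJ/mol.

-440.9 kJ/mol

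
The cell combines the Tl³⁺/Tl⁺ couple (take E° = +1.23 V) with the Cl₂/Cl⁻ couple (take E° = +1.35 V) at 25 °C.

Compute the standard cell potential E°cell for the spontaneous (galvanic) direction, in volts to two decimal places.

The Cl₂/Cl⁻ couple has the higher reduction potential, so it is the cathode; Tl³⁺/Tl⁺ is oxidised at the anode.
E°cell = E°(cathode) − E°(anode) = (+1.35) − (+1.23) = +0.12 V.

+0.12 V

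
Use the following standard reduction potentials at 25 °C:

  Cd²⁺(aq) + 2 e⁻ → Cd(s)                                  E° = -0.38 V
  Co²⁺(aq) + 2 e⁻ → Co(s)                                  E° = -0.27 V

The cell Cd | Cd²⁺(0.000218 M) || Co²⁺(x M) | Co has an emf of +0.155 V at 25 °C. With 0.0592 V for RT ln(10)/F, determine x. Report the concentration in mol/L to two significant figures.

Co²⁺/Co is the cathode, Cd²⁺/Cd the anode: E°cell = +0.11 V, n = 2.
Overall reaction: Co²⁺(aq) + Cd(s) → Co(s) + Cd²⁺(aq); Q = [Cd²⁺]^1/[Co²⁺]^1.
From E = E° − (0.0592/n) log Q: log Q = (E° − E)·n/0.0592 = (+0.11 − (+0.155))·2/0.0592 = -1.5203.
So 1·log[Co²⁺] = 1·log(0.000218) − log Q = -3.6615 − (-1.5203) = -2.1412; [Co²⁺] = 10^(-2.1412) ≈ 0.0072 M.

0.0072 M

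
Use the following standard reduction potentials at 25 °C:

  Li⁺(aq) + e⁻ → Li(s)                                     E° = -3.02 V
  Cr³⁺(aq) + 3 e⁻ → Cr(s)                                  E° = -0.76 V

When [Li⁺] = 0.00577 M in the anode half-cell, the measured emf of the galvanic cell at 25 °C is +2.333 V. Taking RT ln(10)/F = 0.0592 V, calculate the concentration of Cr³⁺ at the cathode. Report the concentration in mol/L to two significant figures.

0.00096 M

Cr³⁺/Cr is the cathode, Li⁺/Li the anode: E°cell = +2.26 V, n = 3.
Overall reaction: Cr³⁺(aq) + 3 Li(s) → Cr(s) + 3 Li⁺(aq); Q = [Li⁺]^3/[Cr³⁺]^1.
From E = E° − (0.0592/n) log Q: log Q = (E° − E)·n/0.0592 = (+2.26 − (+2.333))·3/0.0592 = -3.6993.
So 1·log[Cr³⁺] = 3·log(0.00577) − log Q = -6.7165 − (-3.6993) = -3.0172; [Cr³⁺] = 10^(-3.0172) ≈ 0.00096 M.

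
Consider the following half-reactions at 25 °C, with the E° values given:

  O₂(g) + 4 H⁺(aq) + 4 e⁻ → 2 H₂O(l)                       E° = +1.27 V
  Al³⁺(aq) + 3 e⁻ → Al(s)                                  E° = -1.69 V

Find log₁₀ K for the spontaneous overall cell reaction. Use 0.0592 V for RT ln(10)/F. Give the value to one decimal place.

Cathode: O₂/H₂O; anode: Al³⁺/Al. E°cell = +2.96 V, n = 12.
log K = nE°cell / 0.0592 = (12)(+2.96) / 0.0592 = 600.0.

600.0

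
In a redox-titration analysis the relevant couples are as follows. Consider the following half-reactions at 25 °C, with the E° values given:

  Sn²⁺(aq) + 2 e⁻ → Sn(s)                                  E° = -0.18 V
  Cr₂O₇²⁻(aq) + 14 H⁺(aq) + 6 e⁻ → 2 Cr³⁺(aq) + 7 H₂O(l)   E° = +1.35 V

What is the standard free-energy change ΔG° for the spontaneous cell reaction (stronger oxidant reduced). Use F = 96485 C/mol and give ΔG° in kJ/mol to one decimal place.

-885.7 kJ/mol

Cr₂O₇²⁻/Cr³⁺ (E° = +1.35 V) is the cathode; Sn²⁺/Sn (E° = -0.18 V) is the anode, so E°cell = +1.53 V.
Balancing electrons gives n = 6 (lcm of 6 and 2).
ΔG° = −nFE° = −(6)(96485)(+1.53) = -885,732 J = -885.7 kJ/mol.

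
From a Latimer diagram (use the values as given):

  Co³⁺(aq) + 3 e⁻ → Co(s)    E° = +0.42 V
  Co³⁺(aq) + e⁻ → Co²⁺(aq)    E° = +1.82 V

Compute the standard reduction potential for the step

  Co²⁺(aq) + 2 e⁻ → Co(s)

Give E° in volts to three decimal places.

Sequential free energies add, so n₃E°₃ = n₁E°₁ + n₂E°₂.
With n₃ = 3, and the known step contributing 1×(+1.82) V, the unknown satisfies 2·E° = 3×(+0.42) − 1×(+1.82) = -0.560.
E° = -0.560 / 2 = -0.280 V.

-0.280 V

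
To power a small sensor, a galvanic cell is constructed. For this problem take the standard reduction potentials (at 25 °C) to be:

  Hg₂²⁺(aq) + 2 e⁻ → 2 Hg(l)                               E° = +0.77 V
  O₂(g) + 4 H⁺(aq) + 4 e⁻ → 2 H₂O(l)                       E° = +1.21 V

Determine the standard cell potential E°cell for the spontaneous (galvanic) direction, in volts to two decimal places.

The O₂/H₂O couple has the higher reduction potential, so it is the cathode; Hg₂²⁺/Hg is oxidised at the anode.
E°cell = E°(cathode) − E°(anode) = (+1.21) − (+0.77) = +0.44 V.

+0.44 V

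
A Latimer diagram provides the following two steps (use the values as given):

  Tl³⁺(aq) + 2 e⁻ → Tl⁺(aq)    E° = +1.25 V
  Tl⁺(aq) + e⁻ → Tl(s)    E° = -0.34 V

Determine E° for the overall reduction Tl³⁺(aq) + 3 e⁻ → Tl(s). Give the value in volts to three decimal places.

+0.720 V

Adding the free-energy changes (−nFE°) of the two steps gives −n₃FE°₃ = −n₁FE°₁ − n₂FE°₂.
E°₃ = (2×+1.25 + 1×-0.34) / 3 = (+2.160) / 3 = +0.720 V.
E° values themselves are not directly additive — weighting by electron count is essential.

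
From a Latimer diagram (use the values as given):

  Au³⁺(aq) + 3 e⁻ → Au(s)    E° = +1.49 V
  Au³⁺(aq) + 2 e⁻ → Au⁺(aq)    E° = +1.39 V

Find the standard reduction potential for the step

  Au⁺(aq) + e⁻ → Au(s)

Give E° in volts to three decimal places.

Sequential free energies add, so n₃E°₃ = n₁E°₁ + n₂E°₂.
With n₃ = 3, and the known step contributing 2×(+1.39) V, the unknown satisfies 1·E° = 3×(+1.49) − 2×(+1.39) = +1.690.
E° = +1.690 / 1 = +1.690 V.

+1.690 V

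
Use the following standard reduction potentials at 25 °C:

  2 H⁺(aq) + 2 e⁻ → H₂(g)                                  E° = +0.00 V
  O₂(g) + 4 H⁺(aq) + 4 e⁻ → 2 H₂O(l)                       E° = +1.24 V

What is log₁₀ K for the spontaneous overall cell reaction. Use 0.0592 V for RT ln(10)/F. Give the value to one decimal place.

83.8

Cathode: O₂/H₂O; anode: H⁺/H₂. E°cell = +1.24 V, n = 4.
log K = nE°cell / 0.0592 = (4)(+1.24) / 0.0592 = 83.8.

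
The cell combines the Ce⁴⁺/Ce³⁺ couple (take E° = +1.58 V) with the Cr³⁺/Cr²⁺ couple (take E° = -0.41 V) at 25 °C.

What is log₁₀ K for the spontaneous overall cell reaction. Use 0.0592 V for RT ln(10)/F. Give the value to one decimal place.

Cathode: Ce⁴⁺/Ce³⁺; anode: Cr³⁺/Cr²⁺. E°cell = +1.99 V, n = 1.
log K = nE°cell / 0.0592 = (1)(+1.99) / 0.0592 = 33.6.

33.6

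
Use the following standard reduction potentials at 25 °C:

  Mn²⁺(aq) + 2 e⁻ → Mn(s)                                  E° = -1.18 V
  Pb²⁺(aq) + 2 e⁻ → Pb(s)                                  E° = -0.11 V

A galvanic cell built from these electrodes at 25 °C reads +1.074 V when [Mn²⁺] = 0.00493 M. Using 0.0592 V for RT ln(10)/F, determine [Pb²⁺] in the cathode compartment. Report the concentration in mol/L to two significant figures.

Pb²⁺/Pb is the cathode, Mn²⁺/Mn the anode: E°cell = +1.07 V, n = 2.
Overall reaction: Pb²⁺(aq) + Mn(s) → Pb(s) + Mn²⁺(aq); Q = [Mn²⁺]^1/[Pb²⁺]^1.
From E = E° − (0.0592/n) log Q: log Q = (E° − E)·n/0.0592 = (+1.07 − (+1.074))·2/0.0592 = -0.1351.
So 1·log[Pb²⁺] = 1·log(0.00493) − log Q = -2.3072 − (-0.1351) = -2.1721; [Pb²⁺] = 10^(-2.1721) ≈ 0.0067 M.

0.0067 M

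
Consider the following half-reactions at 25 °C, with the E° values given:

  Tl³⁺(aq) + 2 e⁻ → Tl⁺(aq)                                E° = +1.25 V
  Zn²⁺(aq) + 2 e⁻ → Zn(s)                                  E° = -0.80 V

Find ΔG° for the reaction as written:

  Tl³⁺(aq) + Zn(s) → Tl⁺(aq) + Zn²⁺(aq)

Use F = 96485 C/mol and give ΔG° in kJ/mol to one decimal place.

-395.6 kJ/mol

As written, Tl³⁺/Tl⁺ is reduced (cathode) and Zn²⁺/Zn is oxidised (anode), so E°cell = (+1.25) − (-0.80) = +2.05 V.
Balancing electrons gives n = 2.
ΔG° = −nFE° = −(2)(96485)(+2.05) = -395,588 J = -395.6 kJ/mol.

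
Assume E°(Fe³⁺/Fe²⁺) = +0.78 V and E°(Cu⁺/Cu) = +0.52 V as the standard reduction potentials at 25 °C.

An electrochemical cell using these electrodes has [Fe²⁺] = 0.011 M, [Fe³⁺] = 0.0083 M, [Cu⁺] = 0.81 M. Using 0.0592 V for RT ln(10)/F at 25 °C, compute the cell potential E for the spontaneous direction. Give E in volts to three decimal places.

+0.258 V

Fe³⁺/Fe²⁺ is the cathode (higher E°), Cu⁺/Cu the anode: E°cell = +0.78 − (+0.52) = +0.26 V, n = 1.
Overall: Fe³⁺(aq) + Cu(s) → Fe²⁺(aq) + Cu⁺(aq)
Q = [Fe²⁺]·[Cu⁺] / ([Fe³⁺]); log Q = 0.031.
E = E° − (0.0592/n) log Q = +0.26 − (0.0592/1)(0.031) = +0.258 V.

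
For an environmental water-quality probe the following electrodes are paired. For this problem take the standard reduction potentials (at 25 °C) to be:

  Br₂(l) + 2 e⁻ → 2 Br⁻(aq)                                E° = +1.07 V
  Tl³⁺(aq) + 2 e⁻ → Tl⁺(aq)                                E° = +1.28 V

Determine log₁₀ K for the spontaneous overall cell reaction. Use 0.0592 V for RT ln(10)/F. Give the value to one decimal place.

7.1

Cathode: Tl³⁺/Tl⁺; anode: Br₂/Br⁻. E°cell = +0.21 V, n = 2.
log K = nE°cell / 0.0592 = (2)(+0.21) / 0.0592 = 7.1.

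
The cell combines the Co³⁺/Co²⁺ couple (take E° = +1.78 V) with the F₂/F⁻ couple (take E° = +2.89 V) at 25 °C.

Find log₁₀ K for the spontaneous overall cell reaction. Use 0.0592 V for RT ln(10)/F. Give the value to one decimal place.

37.5

Cathode: F₂/F⁻; anode: Co³⁺/Co²⁺. E°cell = +1.11 V, n = 2.
log K = nE°cell / 0.0592 = (2)(+1.11) / 0.0592 = 37.5.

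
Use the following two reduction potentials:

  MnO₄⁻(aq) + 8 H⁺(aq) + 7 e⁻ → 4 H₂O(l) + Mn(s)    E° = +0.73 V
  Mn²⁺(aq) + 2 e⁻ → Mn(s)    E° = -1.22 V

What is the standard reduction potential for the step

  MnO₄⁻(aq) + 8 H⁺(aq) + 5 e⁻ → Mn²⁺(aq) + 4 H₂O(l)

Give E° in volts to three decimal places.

Sequential free energies add, so n₃E°₃ = n₁E°₁ + n₂E°₂.
With n₃ = 7, and the known step contributing 2×(-1.22) V, the unknown satisfies 5·E° = 7×(+0.73) − 2×(-1.22) = +7.550.
E° = +7.550 / 5 = +1.510 V.

+1.510 V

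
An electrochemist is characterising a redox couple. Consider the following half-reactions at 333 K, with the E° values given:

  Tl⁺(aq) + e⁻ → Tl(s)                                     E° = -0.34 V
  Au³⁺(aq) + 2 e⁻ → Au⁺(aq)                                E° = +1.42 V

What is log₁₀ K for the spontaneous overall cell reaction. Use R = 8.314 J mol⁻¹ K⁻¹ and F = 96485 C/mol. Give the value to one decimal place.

Cathode: Au³⁺/Au⁺; anode: Tl⁺/Tl. E°cell = (+1.42) − (-0.34) = +1.76 V, with n = 2.
ΔG° = −nFE° = −RT ln K, so ln K = nFE°/(RT) = (2)(96485)(+1.76) / ((8.314)(333)) = 122.673.
log₁₀ K = 122.673 / ln 10 = 53.3.

53.3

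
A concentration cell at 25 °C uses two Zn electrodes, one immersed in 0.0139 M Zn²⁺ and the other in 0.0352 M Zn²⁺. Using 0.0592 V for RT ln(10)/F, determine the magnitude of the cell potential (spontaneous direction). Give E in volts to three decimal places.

+0.012 V

For a concentration cell E°cell = 0. The 0.0352 M side is the cathode (reduction is favoured where [Zn²⁺] is higher).
With n = 2, E = −(0.0592/2) log([Zn²⁺]ₐₙ/[Zn²⁺]꜀ₐₜ) = −(0.0592/2) log(0.0139/0.0352) = −(0.0592/2)(-0.404) = +0.012 V.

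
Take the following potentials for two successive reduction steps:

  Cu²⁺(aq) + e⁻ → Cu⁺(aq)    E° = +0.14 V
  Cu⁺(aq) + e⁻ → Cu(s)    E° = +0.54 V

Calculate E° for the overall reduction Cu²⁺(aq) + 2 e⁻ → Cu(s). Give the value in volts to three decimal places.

+0.340 V

Standard free energies of sequential steps add: ΔG°₃ = ΔG°₁ + ΔG°₂, so n₃E°₃ = n₁E°₁ + n₂E°₂.
E°₃ = (1×+0.14 + 1×+0.54) / 2 = (+0.680) / 2 = +0.340 V.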